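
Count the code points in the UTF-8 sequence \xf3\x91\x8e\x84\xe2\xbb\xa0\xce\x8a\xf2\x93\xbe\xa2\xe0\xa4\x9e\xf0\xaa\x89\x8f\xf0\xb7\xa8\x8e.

Byte at offset 0: 0xF3 = 11110011 → 4-byte char (#1). Advance 4.
Byte at offset 4: 0xE2 = 11100010 → 3-byte char (#2). Advance 3.
Byte at offset 7: 0xCE = 11001110 → 2-byte char (#3). Advance 2.
Byte at offset 9: 0xF2 = 11110010 → 4-byte char (#4). Advance 4.
Byte at offset 13: 0xE0 = 11100000 → 3-byte char (#5). Advance 3.
Byte at offset 16: 0xF0 = 11110000 → 4-byte char (#6). Advance 4.
Byte at offset 20: 0xF0 = 11110000 → 4-byte char (#7). Advance 4.
Reached end at offset 24 after 7 code points.

7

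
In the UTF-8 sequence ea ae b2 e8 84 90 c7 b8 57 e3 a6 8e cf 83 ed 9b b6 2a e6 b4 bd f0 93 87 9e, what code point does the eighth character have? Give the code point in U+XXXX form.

U+002A

Offset 0: leading byte 0xEA = 11101010 → 3-byte char #1 = EA AE B2.
Offset 3: leading byte 0xE8 = 11101000 → 3-byte char #2 = E8 84 90.
Offset 6: leading byte 0xC7 = 11000111 → 2-byte char #3 = C7 B8.
Offset 8: leading byte 0x57 = 01010111 → 1-byte char #4 = 57.
Offset 9: leading byte 0xE3 = 11100011 → 3-byte char #5 = E3 A6 8E.
Offset 12: leading byte 0xCF = 11001111 → 2-byte char #6 = CF 83.
Offset 14: leading byte 0xED = 11101101 → 3-byte char #7 = ED 9B B6.
Offset 17: leading byte 0x2A = 00101010 → 1-byte char #8 = 2A.
Leading byte 0x2A = 00101010 matches 0xxxxxxx → 1-byte sequence.
Byte 1: 0x2A = 00101010, payload 0101010 (7 bits).
Concatenate: 0101010 = 0x2A (7 bits → U+002A).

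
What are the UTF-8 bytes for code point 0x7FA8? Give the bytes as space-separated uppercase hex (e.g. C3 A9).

U+7FA8 = 0x7FA8 = 32680 decimal. In range U+0800–U+FFFF → 3-byte form: 1110xxxx 10xxxxxx 10xxxxxx.
Binary (16 bits): 0111111110101000.
Split 4+6+6: 0111 | 111110 | 101000.
Byte 1: 11100111 = 0xE7.
Byte 2: 10111110 = 0xBE.
Byte 3: 10101000 = 0xA8.

E7 BE A8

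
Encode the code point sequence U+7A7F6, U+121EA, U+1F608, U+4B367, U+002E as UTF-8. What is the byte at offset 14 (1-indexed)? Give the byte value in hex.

1-indexed offset 14 is 0-indexed offset 13.
U+7A7F6 → 4-byte form F1 BA 9F B6 at offsets 0–3.
U+121EA → 4-byte form F0 92 87 AA at offsets 4–7.
U+1F608 → 4-byte form F0 9F 98 88 at offsets 8–11.
U+4B367 → 4-byte form F1 8B 8D A7 at offsets 12–15.
Offset 13 falls in char 4's range; it's byte 2 of F1 8B 8D A7 = 0x8B.

0x8B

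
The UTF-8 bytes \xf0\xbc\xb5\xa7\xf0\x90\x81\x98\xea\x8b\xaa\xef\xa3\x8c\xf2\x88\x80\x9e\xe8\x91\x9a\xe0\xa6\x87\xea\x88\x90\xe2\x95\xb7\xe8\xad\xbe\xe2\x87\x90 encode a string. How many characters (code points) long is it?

11

Byte at offset 0: 0xF0 = 11110000 → 4-byte char (#1). Advance 4.
Byte at offset 4: 0xF0 = 11110000 → 4-byte char (#2). Advance 4.
Byte at offset 8: 0xEA = 11101010 → 3-byte char (#3). Advance 3.
Byte at offset 11: 0xEF = 11101111 → 3-byte char (#4). Advance 3.
Byte at offset 14: 0xF2 = 11110010 → 4-byte char (#5). Advance 4.
Byte at offset 18: 0xE8 = 11101000 → 3-byte char (#6). Advance 3.
Byte at offset 21: 0xE0 = 11100000 → 3-byte char (#7). Advance 3.
Byte at offset 24: 0xEA = 11101010 → 3-byte char (#8). Advance 3.
Byte at offset 27: 0xE2 = 11100010 → 3-byte char (#9). Advance 3.
Byte at offset 30: 0xE8 = 11101000 → 3-byte char (#10). Advance 3.
Byte at offset 33: 0xE2 = 11100010 → 3-byte char (#11). Advance 3.
Reached end at offset 36 after 11 code points.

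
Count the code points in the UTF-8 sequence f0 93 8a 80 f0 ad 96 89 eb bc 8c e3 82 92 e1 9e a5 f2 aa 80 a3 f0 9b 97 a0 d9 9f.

8

Byte at offset 0: 0xF0 = 11110000 → 4-byte char (#1). Advance 4.
Byte at offset 4: 0xF0 = 11110000 → 4-byte char (#2). Advance 4.
Byte at offset 8: 0xEB = 11101011 → 3-byte char (#3). Advance 3.
Byte at offset 11: 0xE3 = 11100011 → 3-byte char (#4). Advance 3.
Byte at offset 14: 0xE1 = 11100001 → 3-byte char (#5). Advance 3.
Byte at offset 17: 0xF2 = 11110010 → 4-byte char (#6). Advance 4.
Byte at offset 21: 0xF0 = 11110000 → 4-byte char (#7). Advance 4.
Byte at offset 25: 0xD9 = 11011001 → 2-byte char (#8). Advance 2.
Reached end at offset 27 after 8 code points.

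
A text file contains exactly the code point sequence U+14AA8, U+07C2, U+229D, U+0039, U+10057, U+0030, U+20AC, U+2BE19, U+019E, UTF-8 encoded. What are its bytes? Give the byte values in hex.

U+14AA8: 4-byte form → F0 94 AA A8.
U+07C2: 2-byte form → DF 82.
U+229D: 3-byte form → E2 8A 9D.
U+0039: 1-byte form → 39.
U+10057: 4-byte form → F0 90 81 97.
U+0030: 1-byte form → 30.
U+20AC: 3-byte form → E2 82 AC.
U+2BE19: 4-byte form → F0 AB B8 99.
U+019E: 2-byte form → C6 9E.
Concatenated (24 bytes): F0 94 AA A8 DF 82 E2 8A 9D 39 F0 90 81 97 30 E2 82 AC F0 AB B8 99 C6 9E.

F0 94 AA A8 DF 82 E2 8A 9D 39 F0 90 81 97 30 E2 82 AC F0 AB B8 99 C6 9E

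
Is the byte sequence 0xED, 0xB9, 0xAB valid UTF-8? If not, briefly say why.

invalid (encodes a surrogate (U+D800–U+DFFF))

Structurally a 3-byte sequence; payload = 0xDE6B.
But 0xDE6B is in U+D800–U+DFFF, the surrogate range. Surrogates are not Unicode scalar values and are forbidden in UTF-8.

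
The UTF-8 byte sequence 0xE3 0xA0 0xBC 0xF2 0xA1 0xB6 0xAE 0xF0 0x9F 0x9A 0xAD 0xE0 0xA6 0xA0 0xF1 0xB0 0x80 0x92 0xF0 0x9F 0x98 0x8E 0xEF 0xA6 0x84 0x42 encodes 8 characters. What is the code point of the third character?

Offset 0: leading byte 0xE3 = 11100011 → 3-byte char #1 = E3 A0 BC.
Offset 3: leading byte 0xF2 = 11110010 → 4-byte char #2 = F2 A1 B6 AE.
Offset 7: leading byte 0xF0 = 11110000 → 4-byte char #3 = F0 9F 9A AD.
Leading byte 0xF0 = 11110000 matches 11110xxx → 4-byte sequence.
Byte 1: 0xF0 = 11110000, payload 000 (3 bits).
Byte 2: 0x9F = 10011111 (10xxxxxx ✓), payload 011111.
Byte 3: 0x9A = 10011010 (10xxxxxx ✓), payload 011010.
Byte 4: 0xAD = 10101101 (10xxxxxx ✓), payload 101101.
Concatenate: 000011111011010101101 = 0x1F6AD (21 bits → U+1F6AD).

U+1F6AD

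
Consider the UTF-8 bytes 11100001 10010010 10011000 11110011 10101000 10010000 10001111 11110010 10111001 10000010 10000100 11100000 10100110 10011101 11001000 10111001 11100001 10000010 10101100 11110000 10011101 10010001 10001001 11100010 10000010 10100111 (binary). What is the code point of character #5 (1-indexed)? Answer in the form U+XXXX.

Offset 0: leading byte 0xE1 = 11100001 → 3-byte char #1 = E1 92 98.
Offset 3: leading byte 0xF3 = 11110011 → 4-byte char #2 = F3 A8 90 8F.
Offset 7: leading byte 0xF2 = 11110010 → 4-byte char #3 = F2 B9 82 84.
Offset 11: leading byte 0xE0 = 11100000 → 3-byte char #4 = E0 A6 9D.
Offset 14: leading byte 0xC8 = 11001000 → 2-byte char #5 = C8 B9.
Leading byte 0xC8 = 11001000 matches 110xxxxx → 2-byte sequence.
Byte 1: 0xC8 = 11001000, payload 01000 (5 bits).
Byte 2: 0xB9 = 10111001 (10xxxxxx ✓), payload 111001.
Concatenate: 01000111001 = 0x239 (11 bits → U+0239).

U+0239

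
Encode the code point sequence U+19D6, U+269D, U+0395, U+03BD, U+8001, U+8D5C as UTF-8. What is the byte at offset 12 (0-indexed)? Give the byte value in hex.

0x81

U+19D6 → 3-byte form E1 A7 96 at offsets 0–2.
U+269D → 3-byte form E2 9A 9D at offsets 3–5.
U+0395 → 2-byte form CE 95 at offsets 6–7.
U+03BD → 2-byte form CE BD at offsets 8–9.
U+8001 → 3-byte form E8 80 81 at offsets 10–12.
Offset 12 falls in char 5's range; it's byte 3 of E8 80 81 = 0x81.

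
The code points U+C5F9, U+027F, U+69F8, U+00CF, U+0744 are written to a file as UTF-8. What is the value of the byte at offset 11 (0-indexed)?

0x84

U+C5F9 → 3-byte form EC 97 B9 at offsets 0–2.
U+027F → 2-byte form C9 BF at offsets 3–4.
U+69F8 → 3-byte form E6 A7 B8 at offsets 5–7.
U+00CF → 2-byte form C3 8F at offsets 8–9.
U+0744 → 2-byte form DD 84 at offsets 10–11.
Offset 11 falls in char 5's range; it's byte 2 of DD 84 = 0x84.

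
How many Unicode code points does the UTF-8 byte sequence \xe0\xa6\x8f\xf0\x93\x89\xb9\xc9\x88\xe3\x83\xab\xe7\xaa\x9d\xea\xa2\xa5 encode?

Byte at offset 0: 0xE0 = 11100000 → 3-byte char (#1). Advance 3.
Byte at offset 3: 0xF0 = 11110000 → 4-byte char (#2). Advance 4.
Byte at offset 7: 0xC9 = 11001001 → 2-byte char (#3). Advance 2.
Byte at offset 9: 0xE3 = 11100011 → 3-byte char (#4). Advance 3.
Byte at offset 12: 0xE7 = 11100111 → 3-byte char (#5). Advance 3.
Byte at offset 15: 0xEA = 11101010 → 3-byte char (#6). Advance 3.
Reached end at offset 18 after 6 code points.

6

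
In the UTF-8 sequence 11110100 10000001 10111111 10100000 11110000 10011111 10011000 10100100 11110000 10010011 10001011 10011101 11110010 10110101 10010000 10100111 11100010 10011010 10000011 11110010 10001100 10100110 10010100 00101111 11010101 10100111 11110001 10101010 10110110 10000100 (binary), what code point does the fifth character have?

Offset 0: leading byte 0xF4 = 11110100 → 4-byte char #1 = F4 81 BF A0.
Offset 4: leading byte 0xF0 = 11110000 → 4-byte char #2 = F0 9F 98 A4.
Offset 8: leading byte 0xF0 = 11110000 → 4-byte char #3 = F0 93 8B 9D.
Offset 12: leading byte 0xF2 = 11110010 → 4-byte char #4 = F2 B5 90 A7.
Offset 16: leading byte 0xE2 = 11100010 → 3-byte char #5 = E2 9A 83.
Leading byte 0xE2 = 11100010 matches 1110xxxx → 3-byte sequence.
Byte 1: 0xE2 = 11100010, payload 0010 (4 bits).
Byte 2: 0x9A = 10011010 (10xxxxxx ✓), payload 011010.
Byte 3: 0x83 = 10000011 (10xxxxxx ✓), payload 000011.
Concatenate: 0010011010000011 = 0x2683 (16 bits → U+2683).

U+2683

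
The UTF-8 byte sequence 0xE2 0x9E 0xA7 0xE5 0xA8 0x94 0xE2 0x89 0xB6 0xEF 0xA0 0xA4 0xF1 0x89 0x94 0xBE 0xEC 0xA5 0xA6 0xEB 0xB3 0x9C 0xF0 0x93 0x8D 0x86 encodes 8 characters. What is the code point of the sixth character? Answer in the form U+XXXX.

Offset 0: leading byte 0xE2 = 11100010 → 3-byte char #1 = E2 9E A7.
Offset 3: leading byte 0xE5 = 11100101 → 3-byte char #2 = E5 A8 94.
Offset 6: leading byte 0xE2 = 11100010 → 3-byte char #3 = E2 89 B6.
Offset 9: leading byte 0xEF = 11101111 → 3-byte char #4 = EF A0 A4.
Offset 12: leading byte 0xF1 = 11110001 → 4-byte char #5 = F1 89 94 BE.
Offset 16: leading byte 0xEC = 11101100 → 3-byte char #6 = EC A5 A6.
Leading byte 0xEC = 11101100 matches 1110xxxx → 3-byte sequence.
Byte 1: 0xEC = 11101100, payload 1100 (4 bits).
Byte 2: 0xA5 = 10100101 (10xxxxxx ✓), payload 100101.
Byte 3: 0xA6 = 10100110 (10xxxxxx ✓), payload 100110.
Concatenate: 1100100101100110 = 0xC966 (16 bits → U+C966).

U+C966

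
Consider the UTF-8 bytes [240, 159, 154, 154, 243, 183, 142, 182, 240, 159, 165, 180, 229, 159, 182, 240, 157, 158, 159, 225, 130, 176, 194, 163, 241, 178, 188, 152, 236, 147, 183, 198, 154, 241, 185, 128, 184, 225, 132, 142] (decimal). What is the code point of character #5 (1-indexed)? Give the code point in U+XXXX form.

Offset 0: leading byte 0xF0 = 11110000 → 4-byte char #1 = F0 9F 9A 9A.
Offset 4: leading byte 0xF3 = 11110011 → 4-byte char #2 = F3 B7 8E B6.
Offset 8: leading byte 0xF0 = 11110000 → 4-byte char #3 = F0 9F A5 B4.
Offset 12: leading byte 0xE5 = 11100101 → 3-byte char #4 = E5 9F B6.
Offset 15: leading byte 0xF0 = 11110000 → 4-byte char #5 = F0 9D 9E 9F.
Leading byte 0xF0 = 11110000 matches 11110xxx → 4-byte sequence.
Byte 1: 0xF0 = 11110000, payload 000 (3 bits).
Byte 2: 0x9D = 10011101 (10xxxxxx ✓), payload 011101.
Byte 3: 0x9E = 10011110 (10xxxxxx ✓), payload 011110.
Byte 4: 0x9F = 10011111 (10xxxxxx ✓), payload 011111.
Concatenate: 000011101011110011111 = 0x1D79F (21 bits → U+1D79F).

U+1D79F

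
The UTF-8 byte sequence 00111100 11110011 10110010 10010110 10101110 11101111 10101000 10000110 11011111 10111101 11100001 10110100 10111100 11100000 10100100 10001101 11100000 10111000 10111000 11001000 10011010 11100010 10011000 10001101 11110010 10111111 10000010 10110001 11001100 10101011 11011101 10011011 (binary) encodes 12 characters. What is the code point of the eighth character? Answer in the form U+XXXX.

U+021A

Offset 0: leading byte 0x3C = 00111100 → 1-byte char #1 = 3C.
Offset 1: leading byte 0xF3 = 11110011 → 4-byte char #2 = F3 B2 96 AE.
Offset 5: leading byte 0xEF = 11101111 → 3-byte char #3 = EF A8 86.
Offset 8: leading byte 0xDF = 11011111 → 2-byte char #4 = DF BD.
Offset 10: leading byte 0xE1 = 11100001 → 3-byte char #5 = E1 B4 BC.
Offset 13: leading byte 0xE0 = 11100000 → 3-byte char #6 = E0 A4 8D.
Offset 16: leading byte 0xE0 = 11100000 → 3-byte char #7 = E0 B8 B8.
Offset 19: leading byte 0xC8 = 11001000 → 2-byte char #8 = C8 9A.
Leading byte 0xC8 = 11001000 matches 110xxxxx → 2-byte sequence.
Byte 1: 0xC8 = 11001000, payload 01000 (5 bits).
Byte 2: 0x9A = 10011010 (10xxxxxx ✓), payload 011010.
Concatenate: 01000011010 = 0x21A (11 bits → U+021A).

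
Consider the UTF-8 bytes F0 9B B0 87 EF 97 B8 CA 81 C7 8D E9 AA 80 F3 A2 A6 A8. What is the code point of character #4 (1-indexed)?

U+01CD

Offset 0: leading byte 0xF0 = 11110000 → 4-byte char #1 = F0 9B B0 87.
Offset 4: leading byte 0xEF = 11101111 → 3-byte char #2 = EF 97 B8.
Offset 7: leading byte 0xCA = 11001010 → 2-byte char #3 = CA 81.
Offset 9: leading byte 0xC7 = 11000111 → 2-byte char #4 = C7 8D.
Leading byte 0xC7 = 11000111 matches 110xxxxx → 2-byte sequence.
Byte 1: 0xC7 = 11000111, payload 00111 (5 bits).
Byte 2: 0x8D = 10001101 (10xxxxxx ✓), payload 001101.
Concatenate: 00111001101 = 0x1CD (11 bits → U+01CD).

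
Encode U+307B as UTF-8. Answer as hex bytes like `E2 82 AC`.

E3 81 BB

U+307B = 0x307B = 12411 decimal. In range U+0800–U+FFFF → 3-byte form: 1110xxxx 10xxxxxx 10xxxxxx.
Binary (16 bits): 0011000001111011.
Split 4+6+6: 0011 | 000001 | 111011.
Byte 1: 11100011 = 0xE3.
Byte 2: 10000001 = 0x81.
Byte 3: 10111011 = 0xBB.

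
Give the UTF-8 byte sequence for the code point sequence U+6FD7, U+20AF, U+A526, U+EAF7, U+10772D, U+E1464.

E6 BF 97 E2 82 AF EA 94 A6 EE AB B7 F4 87 9C AD F3 A1 91 A4

U+6FD7: 3-byte form → E6 BF 97.
U+20AF: 3-byte form → E2 82 AF.
U+A526: 3-byte form → EA 94 A6.
U+EAF7: 3-byte form → EE AB B7.
U+10772D: 4-byte form → F4 87 9C AD.
U+E1464: 4-byte form → F3 A1 91 A4.
Concatenated (20 bytes): E6 BF 97 E2 82 AF EA 94 A6 EE AB B7 F4 87 9C AD F3 A1 91 A4.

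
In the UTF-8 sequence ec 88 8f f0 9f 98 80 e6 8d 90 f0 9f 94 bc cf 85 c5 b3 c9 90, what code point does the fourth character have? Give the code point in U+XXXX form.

Offset 0: leading byte 0xEC = 11101100 → 3-byte char #1 = EC 88 8F.
Offset 3: leading byte 0xF0 = 11110000 → 4-byte char #2 = F0 9F 98 80.
Offset 7: leading byte 0xE6 = 11100110 → 3-byte char #3 = E6 8D 90.
Offset 10: leading byte 0xF0 = 11110000 → 4-byte char #4 = F0 9F 94 BC.
Leading byte 0xF0 = 11110000 matches 11110xxx → 4-byte sequence.
Byte 1: 0xF0 = 11110000, payload 000 (3 bits).
Byte 2: 0x9F = 10011111 (10xxxxxx ✓), payload 011111.
Byte 3: 0x94 = 10010100 (10xxxxxx ✓), payload 010100.
Byte 4: 0xBC = 10111100 (10xxxxxx ✓), payload 111100.
Concatenate: 000011111010100111100 = 0x1F53C (21 bits → U+1F53C).

U+1F53C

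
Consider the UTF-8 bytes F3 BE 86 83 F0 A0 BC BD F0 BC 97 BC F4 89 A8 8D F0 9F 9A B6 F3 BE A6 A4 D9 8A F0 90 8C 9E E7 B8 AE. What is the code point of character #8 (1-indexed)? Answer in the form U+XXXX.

U+1031E

Offset 0: leading byte 0xF3 = 11110011 → 4-byte char #1 = F3 BE 86 83.
Offset 4: leading byte 0xF0 = 11110000 → 4-byte char #2 = F0 A0 BC BD.
Offset 8: leading byte 0xF0 = 11110000 → 4-byte char #3 = F0 BC 97 BC.
Offset 12: leading byte 0xF4 = 11110100 → 4-byte char #4 = F4 89 A8 8D.
Offset 16: leading byte 0xF0 = 11110000 → 4-byte char #5 = F0 9F 9A B6.
Offset 20: leading byte 0xF3 = 11110011 → 4-byte char #6 = F3 BE A6 A4.
Offset 24: leading byte 0xD9 = 11011001 → 2-byte char #7 = D9 8A.
Offset 26: leading byte 0xF0 = 11110000 → 4-byte char #8 = F0 90 8C 9E.
Leading byte 0xF0 = 11110000 matches 11110xxx → 4-byte sequence.
Byte 1: 0xF0 = 11110000, payload 000 (3 bits).
Byte 2: 0x90 = 10010000 (10xxxxxx ✓), payload 010000.
Byte 3: 0x8C = 10001100 (10xxxxxx ✓), payload 001100.
Byte 4: 0x9E = 10011110 (10xxxxxx ✓), payload 011110.
Concatenate: 000010000001100011110 = 0x1031E (21 bits → U+1031E).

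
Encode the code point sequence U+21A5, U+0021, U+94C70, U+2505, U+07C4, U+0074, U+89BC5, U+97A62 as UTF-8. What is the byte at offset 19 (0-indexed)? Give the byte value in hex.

U+21A5 → 3-byte form E2 86 A5 at offsets 0–2.
U+0021 → 1-byte form 21 at offsets 3–3.
U+94C70 → 4-byte form F2 94 B1 B0 at offsets 4–7.
U+2505 → 3-byte form E2 94 85 at offsets 8–10.
U+07C4 → 2-byte form DF 84 at offsets 11–12.
U+0074 → 1-byte form 74 at offsets 13–13.
U+89BC5 → 4-byte form F2 89 AF 85 at offsets 14–17.
U+97A62 → 4-byte form F2 97 A9 A2 at offsets 18–21.
Offset 19 falls in char 8's range; it's byte 2 of F2 97 A9 A2 = 0x97.

0x97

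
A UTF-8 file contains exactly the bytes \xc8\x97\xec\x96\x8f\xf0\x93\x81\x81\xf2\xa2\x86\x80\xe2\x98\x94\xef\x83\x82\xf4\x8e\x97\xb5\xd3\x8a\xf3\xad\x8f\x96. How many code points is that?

Byte at offset 0: 0xC8 = 11001000 → 2-byte char (#1). Advance 2.
Byte at offset 2: 0xEC = 11101100 → 3-byte char (#2). Advance 3.
Byte at offset 5: 0xF0 = 11110000 → 4-byte char (#3). Advance 4.
Byte at offset 9: 0xF2 = 11110010 → 4-byte char (#4). Advance 4.
Byte at offset 13: 0xE2 = 11100010 → 3-byte char (#5). Advance 3.
Byte at offset 16: 0xEF = 11101111 → 3-byte char (#6). Advance 3.
Byte at offset 19: 0xF4 = 11110100 → 4-byte char (#7). Advance 4.
Byte at offset 23: 0xD3 = 11010011 → 2-byte char (#8). Advance 2.
Byte at offset 25: 0xF3 = 11110011 → 4-byte char (#9). Advance 4.
Reached end at offset 29 after 9 code points.

9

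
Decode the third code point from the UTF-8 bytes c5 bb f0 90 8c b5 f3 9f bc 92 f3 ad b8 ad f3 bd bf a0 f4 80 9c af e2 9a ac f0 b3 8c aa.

U+DFF12

Offset 0: leading byte 0xC5 = 11000101 → 2-byte char #1 = C5 BB.
Offset 2: leading byte 0xF0 = 11110000 → 4-byte char #2 = F0 90 8C B5.
Offset 6: leading byte 0xF3 = 11110011 → 4-byte char #3 = F3 9F BC 92.
Leading byte 0xF3 = 11110011 matches 11110xxx → 4-byte sequence.
Byte 1: 0xF3 = 11110011, payload 011 (3 bits).
Byte 2: 0x9F = 10011111 (10xxxxxx ✓), payload 011111.
Byte 3: 0xBC = 10111100 (10xxxxxx ✓), payload 111100.
Byte 4: 0x92 = 10010010 (10xxxxxx ✓), payload 010010.
Concatenate: 011011111111100010010 = 0xDFF12 (21 bits → U+DFF12).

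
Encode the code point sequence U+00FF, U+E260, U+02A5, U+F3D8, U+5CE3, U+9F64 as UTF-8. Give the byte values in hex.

C3 BF EE 89 A0 CA A5 EF 8F 98 E5 B3 A3 E9 BD A4

U+00FF: 2-byte form → C3 BF.
U+E260: 3-byte form → EE 89 A0.
U+02A5: 2-byte form → CA A5.
U+F3D8: 3-byte form → EF 8F 98.
U+5CE3: 3-byte form → E5 B3 A3.
U+9F64: 3-byte form → E9 BD A4.
Concatenated (16 bytes): C3 BF EE 89 A0 CA A5 EF 8F 98 E5 B3 A3 E9 BD A4.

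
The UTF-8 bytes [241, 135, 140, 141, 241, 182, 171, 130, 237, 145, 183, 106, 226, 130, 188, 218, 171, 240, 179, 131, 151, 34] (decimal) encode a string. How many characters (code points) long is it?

Byte at offset 0: 0xF1 = 11110001 → 4-byte char (#1). Advance 4.
Byte at offset 4: 0xF1 = 11110001 → 4-byte char (#2). Advance 4.
Byte at offset 8: 0xED = 11101101 → 3-byte char (#3). Advance 3.
Byte at offset 11: 0x6A = 01101010 → 1-byte char (#4). Advance 1.
Byte at offset 12: 0xE2 = 11100010 → 3-byte char (#5). Advance 3.
Byte at offset 15: 0xDA = 11011010 → 2-byte char (#6). Advance 2.
Byte at offset 17: 0xF0 = 11110000 → 4-byte char (#7). Advance 4.
Byte at offset 21: 0x22 = 00100010 → 1-byte char (#8). Advance 1.
Reached end at offset 22 after 8 code points.

8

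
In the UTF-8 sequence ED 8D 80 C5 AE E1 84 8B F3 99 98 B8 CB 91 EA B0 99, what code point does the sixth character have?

Offset 0: leading byte 0xED = 11101101 → 3-byte char #1 = ED 8D 80.
Offset 3: leading byte 0xC5 = 11000101 → 2-byte char #2 = C5 AE.
Offset 5: leading byte 0xE1 = 11100001 → 3-byte char #3 = E1 84 8B.
Offset 8: leading byte 0xF3 = 11110011 → 4-byte char #4 = F3 99 98 B8.
Offset 12: leading byte 0xCB = 11001011 → 2-byte char #5 = CB 91.
Offset 14: leading byte 0xEA = 11101010 → 3-byte char #6 = EA B0 99.
Leading byte 0xEA = 11101010 matches 1110xxxx → 3-byte sequence.
Byte 1: 0xEA = 11101010, payload 1010 (4 bits).
Byte 2: 0xB0 = 10110000 (10xxxxxx ✓), payload 110000.
Byte 3: 0x99 = 10011001 (10xxxxxx ✓), payload 011001.
Concatenate: 1010110000011001 = 0xAC19 (16 bits → U+AC19).

U+AC19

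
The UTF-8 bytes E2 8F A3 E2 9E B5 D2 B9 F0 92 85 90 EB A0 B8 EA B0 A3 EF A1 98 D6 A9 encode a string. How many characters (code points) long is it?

8

Byte at offset 0: 0xE2 = 11100010 → 3-byte char (#1). Advance 3.
Byte at offset 3: 0xE2 = 11100010 → 3-byte char (#2). Advance 3.
Byte at offset 6: 0xD2 = 11010010 → 2-byte char (#3). Advance 2.
Byte at offset 8: 0xF0 = 11110000 → 4-byte char (#4). Advance 4.
Byte at offset 12: 0xEB = 11101011 → 3-byte char (#5). Advance 3.
Byte at offset 15: 0xEA = 11101010 → 3-byte char (#6). Advance 3.
Byte at offset 18: 0xEF = 11101111 → 3-byte char (#7). Advance 3.
Byte at offset 21: 0xD6 = 11010110 → 2-byte char (#8). Advance 2.
Reached end at offset 23 after 8 code points.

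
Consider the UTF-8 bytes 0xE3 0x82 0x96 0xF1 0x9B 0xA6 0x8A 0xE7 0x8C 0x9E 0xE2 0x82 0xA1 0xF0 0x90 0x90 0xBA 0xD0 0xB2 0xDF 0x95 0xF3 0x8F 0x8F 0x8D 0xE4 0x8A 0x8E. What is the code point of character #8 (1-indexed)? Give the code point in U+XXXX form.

Offset 0: leading byte 0xE3 = 11100011 → 3-byte char #1 = E3 82 96.
Offset 3: leading byte 0xF1 = 11110001 → 4-byte char #2 = F1 9B A6 8A.
Offset 7: leading byte 0xE7 = 11100111 → 3-byte char #3 = E7 8C 9E.
Offset 10: leading byte 0xE2 = 11100010 → 3-byte char #4 = E2 82 A1.
Offset 13: leading byte 0xF0 = 11110000 → 4-byte char #5 = F0 90 90 BA.
Offset 17: leading byte 0xD0 = 11010000 → 2-byte char #6 = D0 B2.
Offset 19: leading byte 0xDF = 11011111 → 2-byte char #7 = DF 95.
Offset 21: leading byte 0xF3 = 11110011 → 4-byte char #8 = F3 8F 8F 8D.
Leading byte 0xF3 = 11110011 matches 11110xxx → 4-byte sequence.
Byte 1: 0xF3 = 11110011, payload 011 (3 bits).
Byte 2: 0x8F = 10001111 (10xxxxxx ✓), payload 001111.
Byte 3: 0x8F = 10001111 (10xxxxxx ✓), payload 001111.
Byte 4: 0x8D = 10001101 (10xxxxxx ✓), payload 001101.
Concatenate: 011001111001111001101 = 0xCF3CD (21 bits → U+CF3CD).

U+CF3CD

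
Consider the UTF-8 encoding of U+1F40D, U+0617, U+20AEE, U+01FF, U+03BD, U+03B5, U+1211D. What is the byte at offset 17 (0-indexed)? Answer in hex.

0x92

U+1F40D → 4-byte form F0 9F 90 8D at offsets 0–3.
U+0617 → 2-byte form D8 97 at offsets 4–5.
U+20AEE → 4-byte form F0 A0 AB AE at offsets 6–9.
U+01FF → 2-byte form C7 BF at offsets 10–11.
U+03BD → 2-byte form CE BD at offsets 12–13.
U+03B5 → 2-byte form CE B5 at offsets 14–15.
U+1211D → 4-byte form F0 92 84 9D at offsets 16–19.
Offset 17 falls in char 7's range; it's byte 2 of F0 92 84 9D = 0x92.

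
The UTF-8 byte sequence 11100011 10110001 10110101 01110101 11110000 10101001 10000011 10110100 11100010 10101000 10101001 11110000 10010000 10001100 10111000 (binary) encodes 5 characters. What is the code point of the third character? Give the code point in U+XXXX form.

U+290F4

Offset 0: leading byte 0xE3 = 11100011 → 3-byte char #1 = E3 B1 B5.
Offset 3: leading byte 0x75 = 01110101 → 1-byte char #2 = 75.
Offset 4: leading byte 0xF0 = 11110000 → 4-byte char #3 = F0 A9 83 B4.
Leading byte 0xF0 = 11110000 matches 11110xxx → 4-byte sequence.
Byte 1: 0xF0 = 11110000, payload 000 (3 bits).
Byte 2: 0xA9 = 10101001 (10xxxxxx ✓), payload 101001.
Byte 3: 0x83 = 10000011 (10xxxxxx ✓), payload 000011.
Byte 4: 0xB4 = 10110100 (10xxxxxx ✓), payload 110100.
Concatenate: 000101001000011110100 = 0x290F4 (21 bits → U+290F4).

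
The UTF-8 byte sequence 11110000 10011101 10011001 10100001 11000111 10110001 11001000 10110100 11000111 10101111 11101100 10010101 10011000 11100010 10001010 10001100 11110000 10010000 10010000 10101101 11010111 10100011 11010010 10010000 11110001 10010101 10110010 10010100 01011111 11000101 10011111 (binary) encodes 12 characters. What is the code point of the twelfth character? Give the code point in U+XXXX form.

Offset 0: leading byte 0xF0 = 11110000 → 4-byte char #1 = F0 9D 99 A1.
Offset 4: leading byte 0xC7 = 11000111 → 2-byte char #2 = C7 B1.
Offset 6: leading byte 0xC8 = 11001000 → 2-byte char #3 = C8 B4.
Offset 8: leading byte 0xC7 = 11000111 → 2-byte char #4 = C7 AF.
Offset 10: leading byte 0xEC = 11101100 → 3-byte char #5 = EC 95 98.
Offset 13: leading byte 0xE2 = 11100010 → 3-byte char #6 = E2 8A 8C.
Offset 16: leading byte 0xF0 = 11110000 → 4-byte char #7 = F0 90 90 AD.
Offset 20: leading byte 0xD7 = 11010111 → 2-byte char #8 = D7 A3.
Offset 22: leading byte 0xD2 = 11010010 → 2-byte char #9 = D2 90.
Offset 24: leading byte 0xF1 = 11110001 → 4-byte char #10 = F1 95 B2 94.
Offset 28: leading byte 0x5F = 01011111 → 1-byte char #11 = 5F.
Offset 29: leading byte 0xC5 = 11000101 → 2-byte char #12 = C5 9F.
Leading byte 0xC5 = 11000101 matches 110xxxxx → 2-byte sequence.
Byte 1: 0xC5 = 11000101, payload 00101 (5 bits).
Byte 2: 0x9F = 10011111 (10xxxxxx ✓), payload 011111.
Concatenate: 00101011111 = 0x15F (11 bits → U+015F).

U+015F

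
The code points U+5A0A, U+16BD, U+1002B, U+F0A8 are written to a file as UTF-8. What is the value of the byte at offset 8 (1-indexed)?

0x90

1-indexed offset 8 is 0-indexed offset 7.
U+5A0A → 3-byte form E5 A8 8A at offsets 0–2.
U+16BD → 3-byte form E1 9A BD at offsets 3–5.
U+1002B → 4-byte form F0 90 80 AB at offsets 6–9.
Offset 7 falls in char 3's range; it's byte 2 of F0 90 80 AB = 0x90.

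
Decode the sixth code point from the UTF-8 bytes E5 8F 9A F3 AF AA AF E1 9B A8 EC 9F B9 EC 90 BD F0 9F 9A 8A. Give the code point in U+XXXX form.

Offset 0: leading byte 0xE5 = 11100101 → 3-byte char #1 = E5 8F 9A.
Offset 3: leading byte 0xF3 = 11110011 → 4-byte char #2 = F3 AF AA AF.
Offset 7: leading byte 0xE1 = 11100001 → 3-byte char #3 = E1 9B A8.
Offset 10: leading byte 0xEC = 11101100 → 3-byte char #4 = EC 9F B9.
Offset 13: leading byte 0xEC = 11101100 → 3-byte char #5 = EC 90 BD.
Offset 16: leading byte 0xF0 = 11110000 → 4-byte char #6 = F0 9F 9A 8A.
Leading byte 0xF0 = 11110000 matches 11110xxx → 4-byte sequence.
Byte 1: 0xF0 = 11110000, payload 000 (3 bits).
Byte 2: 0x9F = 10011111 (10xxxxxx ✓), payload 011111.
Byte 3: 0x9A = 10011010 (10xxxxxx ✓), payload 011010.
Byte 4: 0x8A = 10001010 (10xxxxxx ✓), payload 001010.
Concatenate: 000011111011010001010 = 0x1F68A (21 bits → U+1F68A).

U+1F68A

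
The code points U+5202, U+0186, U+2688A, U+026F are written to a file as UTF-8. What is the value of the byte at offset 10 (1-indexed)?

1-indexed offset 10 is 0-indexed offset 9.
U+5202 → 3-byte form E5 88 82 at offsets 0–2.
U+0186 → 2-byte form C6 86 at offsets 3–4.
U+2688A → 4-byte form F0 A6 A2 8A at offsets 5–8.
U+026F → 2-byte form C9 AF at offsets 9–10.
Offset 9 falls in char 4's range; it's byte 1 of C9 AF = 0xC9.

0xC9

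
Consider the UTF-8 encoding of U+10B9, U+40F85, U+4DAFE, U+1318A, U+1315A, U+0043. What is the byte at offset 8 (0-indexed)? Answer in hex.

0x8D

U+10B9 → 3-byte form E1 82 B9 at offsets 0–2.
U+40F85 → 4-byte form F1 80 BE 85 at offsets 3–6.
U+4DAFE → 4-byte form F1 8D AB BE at offsets 7–10.
Offset 8 falls in char 3's range; it's byte 2 of F1 8D AB BE = 0x8D.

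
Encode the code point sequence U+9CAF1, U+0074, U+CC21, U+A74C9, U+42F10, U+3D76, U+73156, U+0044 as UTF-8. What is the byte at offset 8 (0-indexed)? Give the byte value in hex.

U+9CAF1 → 4-byte form F2 9C AB B1 at offsets 0–3.
U+0074 → 1-byte form 74 at offsets 4–4.
U+CC21 → 3-byte form EC B0 A1 at offsets 5–7.
U+A74C9 → 4-byte form F2 A7 93 89 at offsets 8–11.
Offset 8 falls in char 4's range; it's byte 1 of F2 A7 93 89 = 0xF2.

0xF2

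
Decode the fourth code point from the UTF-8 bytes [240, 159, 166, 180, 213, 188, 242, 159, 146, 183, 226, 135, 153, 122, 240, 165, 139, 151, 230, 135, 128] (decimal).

U+21D9

Offset 0: leading byte 0xF0 = 11110000 → 4-byte char #1 = F0 9F A6 B4.
Offset 4: leading byte 0xD5 = 11010101 → 2-byte char #2 = D5 BC.
Offset 6: leading byte 0xF2 = 11110010 → 4-byte char #3 = F2 9F 92 B7.
Offset 10: leading byte 0xE2 = 11100010 → 3-byte char #4 = E2 87 99.
Leading byte 0xE2 = 11100010 matches 1110xxxx → 3-byte sequence.
Byte 1: 0xE2 = 11100010, payload 0010 (4 bits).
Byte 2: 0x87 = 10000111 (10xxxxxx ✓), payload 000111.
Byte 3: 0x99 = 10011001 (10xxxxxx ✓), payload 011001.
Concatenate: 0010000111011001 = 0x21D9 (16 bits → U+21D9).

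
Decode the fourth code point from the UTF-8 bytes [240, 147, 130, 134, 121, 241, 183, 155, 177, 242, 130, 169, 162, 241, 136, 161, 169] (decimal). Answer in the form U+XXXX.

Offset 0: leading byte 0xF0 = 11110000 → 4-byte char #1 = F0 93 82 86.
Offset 4: leading byte 0x79 = 01111001 → 1-byte char #2 = 79.
Offset 5: leading byte 0xF1 = 11110001 → 4-byte char #3 = F1 B7 9B B1.
Offset 9: leading byte 0xF2 = 11110010 → 4-byte char #4 = F2 82 A9 A2.
Leading byte 0xF2 = 11110010 matches 11110xxx → 4-byte sequence.
Byte 1: 0xF2 = 11110010, payload 010 (3 bits).
Byte 2: 0x82 = 10000010 (10xxxxxx ✓), payload 000010.
Byte 3: 0xA9 = 10101001 (10xxxxxx ✓), payload 101001.
Byte 4: 0xA2 = 10100010 (10xxxxxx ✓), payload 100010.
Concatenate: 010000010101001100010 = 0x82A62 (21 bits → U+82A62).

U+82A62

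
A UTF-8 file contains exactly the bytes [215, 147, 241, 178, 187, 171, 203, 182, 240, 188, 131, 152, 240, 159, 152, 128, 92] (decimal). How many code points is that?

6

Byte at offset 0: 0xD7 = 11010111 → 2-byte char (#1). Advance 2.
Byte at offset 2: 0xF1 = 11110001 → 4-byte char (#2). Advance 4.
Byte at offset 6: 0xCB = 11001011 → 2-byte char (#3). Advance 2.
Byte at offset 8: 0xF0 = 11110000 → 4-byte char (#4). Advance 4.
Byte at offset 12: 0xF0 = 11110000 → 4-byte char (#5). Advance 4.
Byte at offset 16: 0x5C = 01011100 → 1-byte char (#6). Advance 1.
Reached end at offset 17 after 6 code points.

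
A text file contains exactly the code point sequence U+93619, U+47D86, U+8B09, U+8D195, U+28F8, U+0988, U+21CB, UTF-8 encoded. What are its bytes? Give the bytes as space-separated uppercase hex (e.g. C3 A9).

U+93619: 4-byte form → F2 93 98 99.
U+47D86: 4-byte form → F1 87 B6 86.
U+8B09: 3-byte form → E8 AC 89.
U+8D195: 4-byte form → F2 8D 86 95.
U+28F8: 3-byte form → E2 A3 B8.
U+0988: 3-byte form → E0 A6 88.
U+21CB: 3-byte form → E2 87 8B.
Concatenated (24 bytes): F2 93 98 99 F1 87 B6 86 E8 AC 89 F2 8D 86 95 E2 A3 B8 E0 A6 88 E2 87 8B.

F2 93 98 99 F1 87 B6 86 E8 AC 89 F2 8D 86 95 E2 A3 B8 E0 A6 88 E2 87 8B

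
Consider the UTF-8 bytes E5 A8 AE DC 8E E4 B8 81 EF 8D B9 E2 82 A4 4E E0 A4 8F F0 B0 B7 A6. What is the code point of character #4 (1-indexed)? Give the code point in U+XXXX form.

U+F379

Offset 0: leading byte 0xE5 = 11100101 → 3-byte char #1 = E5 A8 AE.
Offset 3: leading byte 0xDC = 11011100 → 2-byte char #2 = DC 8E.
Offset 5: leading byte 0xE4 = 11100100 → 3-byte char #3 = E4 B8 81.
Offset 8: leading byte 0xEF = 11101111 → 3-byte char #4 = EF 8D B9.
Leading byte 0xEF = 11101111 matches 1110xxxx → 3-byte sequence.
Byte 1: 0xEF = 11101111, payload 1111 (4 bits).
Byte 2: 0x8D = 10001101 (10xxxxxx ✓), payload 001101.
Byte 3: 0xB9 = 10111001 (10xxxxxx ✓), payload 111001.
Concatenate: 1111001101111001 = 0xF379 (16 bits → U+F379).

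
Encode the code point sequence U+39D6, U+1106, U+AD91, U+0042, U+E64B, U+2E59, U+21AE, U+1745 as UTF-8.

E3 A7 96 E1 84 86 EA B6 91 42 EE 99 8B E2 B9 99 E2 86 AE E1 9D 85

U+39D6: 3-byte form → E3 A7 96.
U+1106: 3-byte form → E1 84 86.
U+AD91: 3-byte form → EA B6 91.
U+0042: 1-byte form → 42.
U+E64B: 3-byte form → EE 99 8B.
U+2E59: 3-byte form → E2 B9 99.
U+21AE: 3-byte form → E2 86 AE.
U+1745: 3-byte form → E1 9D 85.
Concatenated (22 bytes): E3 A7 96 E1 84 86 EA B6 91 42 EE 99 8B E2 B9 99 E2 86 AE E1 9D 85.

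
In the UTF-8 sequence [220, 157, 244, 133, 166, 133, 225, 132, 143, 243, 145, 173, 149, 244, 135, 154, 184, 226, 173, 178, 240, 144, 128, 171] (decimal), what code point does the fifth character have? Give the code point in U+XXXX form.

U+1076B8

Offset 0: leading byte 0xDC = 11011100 → 2-byte char #1 = DC 9D.
Offset 2: leading byte 0xF4 = 11110100 → 4-byte char #2 = F4 85 A6 85.
Offset 6: leading byte 0xE1 = 11100001 → 3-byte char #3 = E1 84 8F.
Offset 9: leading byte 0xF3 = 11110011 → 4-byte char #4 = F3 91 AD 95.
Offset 13: leading byte 0xF4 = 11110100 → 4-byte char #5 = F4 87 9A B8.
Leading byte 0xF4 = 11110100 matches 11110xxx → 4-byte sequence.
Byte 1: 0xF4 = 11110100, payload 100 (3 bits).
Byte 2: 0x87 = 10000111 (10xxxxxx ✓), payload 000111.
Byte 3: 0x9A = 10011010 (10xxxxxx ✓), payload 011010.
Byte 4: 0xB8 = 10111000 (10xxxxxx ✓), payload 111000.
Concatenate: 100000111011010111000 = 0x1076B8 (21 bits → U+1076B8).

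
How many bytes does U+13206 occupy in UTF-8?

4

U+13206 = 0x13206. UTF-8 uses 1 byte below 0x80, 2 below 0x800, 3 below 0x10000, 4 up to 0x10FFFF. 0x13206 is in U+10000–U+10FFFF → 4 bytes.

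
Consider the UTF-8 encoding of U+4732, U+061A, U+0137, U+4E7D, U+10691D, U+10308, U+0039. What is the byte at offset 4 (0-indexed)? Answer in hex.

0x9A

U+4732 → 3-byte form E4 9C B2 at offsets 0–2.
U+061A → 2-byte form D8 9A at offsets 3–4.
Offset 4 falls in char 2's range; it's byte 2 of D8 9A = 0x9A.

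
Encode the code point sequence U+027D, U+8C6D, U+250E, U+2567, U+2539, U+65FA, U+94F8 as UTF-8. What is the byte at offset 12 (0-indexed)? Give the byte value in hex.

U+027D → 2-byte form C9 BD at offsets 0–1.
U+8C6D → 3-byte form E8 B1 AD at offsets 2–4.
U+250E → 3-byte form E2 94 8E at offsets 5–7.
U+2567 → 3-byte form E2 95 A7 at offsets 8–10.
U+2539 → 3-byte form E2 94 B9 at offsets 11–13.
Offset 12 falls in char 5's range; it's byte 2 of E2 94 B9 = 0x94.

0x94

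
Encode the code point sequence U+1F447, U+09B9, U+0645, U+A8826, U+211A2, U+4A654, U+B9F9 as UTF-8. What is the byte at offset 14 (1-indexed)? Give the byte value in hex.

1-indexed offset 14 is 0-indexed offset 13.
U+1F447 → 4-byte form F0 9F 91 87 at offsets 0–3.
U+09B9 → 3-byte form E0 A6 B9 at offsets 4–6.
U+0645 → 2-byte form D9 85 at offsets 7–8.
U+A8826 → 4-byte form F2 A8 A0 A6 at offsets 9–12.
U+211A2 → 4-byte form F0 A1 86 A2 at offsets 13–16.
Offset 13 falls in char 5's range; it's byte 1 of F0 A1 86 A2 = 0xF0.

0xF0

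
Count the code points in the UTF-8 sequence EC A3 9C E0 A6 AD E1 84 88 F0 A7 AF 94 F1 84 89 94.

5

Byte at offset 0: 0xEC = 11101100 → 3-byte char (#1). Advance 3.
Byte at offset 3: 0xE0 = 11100000 → 3-byte char (#2). Advance 3.
Byte at offset 6: 0xE1 = 11100001 → 3-byte char (#3). Advance 3.
Byte at offset 9: 0xF0 = 11110000 → 4-byte char (#4). Advance 4.
Byte at offset 13: 0xF1 = 11110001 → 4-byte char (#5). Advance 4.
Reached end at offset 17 after 5 code points.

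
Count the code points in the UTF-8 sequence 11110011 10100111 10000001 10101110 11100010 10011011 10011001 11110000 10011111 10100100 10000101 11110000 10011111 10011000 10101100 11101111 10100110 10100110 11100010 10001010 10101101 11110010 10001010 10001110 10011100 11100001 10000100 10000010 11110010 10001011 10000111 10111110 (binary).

Byte at offset 0: 0xF3 = 11110011 → 4-byte char (#1). Advance 4.
Byte at offset 4: 0xE2 = 11100010 → 3-byte char (#2). Advance 3.
Byte at offset 7: 0xF0 = 11110000 → 4-byte char (#3). Advance 4.
Byte at offset 11: 0xF0 = 11110000 → 4-byte char (#4). Advance 4.
Byte at offset 15: 0xEF = 11101111 → 3-byte char (#5). Advance 3.
Byte at offset 18: 0xE2 = 11100010 → 3-byte char (#6). Advance 3.
Byte at offset 21: 0xF2 = 11110010 → 4-byte char (#7). Advance 4.
Byte at offset 25: 0xE1 = 11100001 → 3-byte char (#8). Advance 3.
Byte at offset 28: 0xF2 = 11110010 → 4-byte char (#9). Advance 4.
Reached end at offset 32 after 9 code points.

9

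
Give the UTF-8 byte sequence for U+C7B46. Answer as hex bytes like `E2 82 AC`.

U+C7B46 = 0xC7B46 = 817990 decimal. In range U+10000–U+10FFFF → 4-byte form: 11110xxx 10xxxxxx 10xxxxxx 10xxxxxx.
Binary (21 bits): 011000111101101000110.
Split 3+6+6+6: 011 | 000111 | 101101 | 000110.
Byte 1: 11110011 = 0xF3.
Byte 2: 10000111 = 0x87.
Byte 3: 10101101 = 0xAD.
Byte 4: 10000110 = 0x86.

F3 87 AD 86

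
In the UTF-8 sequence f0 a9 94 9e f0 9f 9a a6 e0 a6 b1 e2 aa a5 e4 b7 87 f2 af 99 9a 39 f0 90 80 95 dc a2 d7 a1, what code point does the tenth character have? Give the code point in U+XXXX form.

U+05E1

Offset 0: leading byte 0xF0 = 11110000 → 4-byte char #1 = F0 A9 94 9E.
Offset 4: leading byte 0xF0 = 11110000 → 4-byte char #2 = F0 9F 9A A6.
Offset 8: leading byte 0xE0 = 11100000 → 3-byte char #3 = E0 A6 B1.
Offset 11: leading byte 0xE2 = 11100010 → 3-byte char #4 = E2 AA A5.
Offset 14: leading byte 0xE4 = 11100100 → 3-byte char #5 = E4 B7 87.
Offset 17: leading byte 0xF2 = 11110010 → 4-byte char #6 = F2 AF 99 9A.
Offset 21: leading byte 0x39 = 00111001 → 1-byte char #7 = 39.
Offset 22: leading byte 0xF0 = 11110000 → 4-byte char #8 = F0 90 80 95.
Offset 26: leading byte 0xDC = 11011100 → 2-byte char #9 = DC A2.
Offset 28: leading byte 0xD7 = 11010111 → 2-byte char #10 = D7 A1.
Leading byte 0xD7 = 11010111 matches 110xxxxx → 2-byte sequence.
Byte 1: 0xD7 = 11010111, payload 10111 (5 bits).
Byte 2: 0xA1 = 10100001 (10xxxxxx ✓), payload 100001.
Concatenate: 10111100001 = 0x5E1 (11 bits → U+05E1).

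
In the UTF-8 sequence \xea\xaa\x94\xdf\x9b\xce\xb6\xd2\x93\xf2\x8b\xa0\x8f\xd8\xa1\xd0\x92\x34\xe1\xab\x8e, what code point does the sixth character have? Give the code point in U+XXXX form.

Offset 0: leading byte 0xEA = 11101010 → 3-byte char #1 = EA AA 94.
Offset 3: leading byte 0xDF = 11011111 → 2-byte char #2 = DF 9B.
Offset 5: leading byte 0xCE = 11001110 → 2-byte char #3 = CE B6.
Offset 7: leading byte 0xD2 = 11010010 → 2-byte char #4 = D2 93.
Offset 9: leading byte 0xF2 = 11110010 → 4-byte char #5 = F2 8B A0 8F.
Offset 13: leading byte 0xD8 = 11011000 → 2-byte char #6 = D8 A1.
Leading byte 0xD8 = 11011000 matches 110xxxxx → 2-byte sequence.
Byte 1: 0xD8 = 11011000, payload 11000 (5 bits).
Byte 2: 0xA1 = 10100001 (10xxxxxx ✓), payload 100001.
Concatenate: 11000100001 = 0x621 (11 bits → U+0621).

U+0621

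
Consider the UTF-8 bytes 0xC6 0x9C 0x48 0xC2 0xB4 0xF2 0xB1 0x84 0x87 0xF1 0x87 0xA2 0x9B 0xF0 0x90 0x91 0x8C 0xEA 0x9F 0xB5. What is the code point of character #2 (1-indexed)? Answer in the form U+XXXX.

U+0048

Offset 0: leading byte 0xC6 = 11000110 → 2-byte char #1 = C6 9C.
Offset 2: leading byte 0x48 = 01001000 → 1-byte char #2 = 48.
Leading byte 0x48 = 01001000 matches 0xxxxxxx → 1-byte sequence.
Byte 1: 0x48 = 01001000, payload 1001000 (7 bits).
Concatenate: 1001000 = 0x48 (7 bits → U+0048).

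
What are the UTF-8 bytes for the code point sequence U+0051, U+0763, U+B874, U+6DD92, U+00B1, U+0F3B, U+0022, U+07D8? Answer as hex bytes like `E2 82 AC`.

51 DD A3 EB A1 B4 F1 AD B6 92 C2 B1 E0 BC BB 22 DF 98

U+0051: 1-byte form → 51.
U+0763: 2-byte form → DD A3.
U+B874: 3-byte form → EB A1 B4.
U+6DD92: 4-byte form → F1 AD B6 92.
U+00B1: 2-byte form → C2 B1.
U+0F3B: 3-byte form → E0 BC BB.
U+0022: 1-byte form → 22.
U+07D8: 2-byte form → DF 98.
Concatenated (18 bytes): 51 DD A3 EB A1 B4 F1 AD B6 92 C2 B1 E0 BC BB 22 DF 98.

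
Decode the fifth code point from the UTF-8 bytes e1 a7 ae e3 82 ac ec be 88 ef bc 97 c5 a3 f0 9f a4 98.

U+0163

Offset 0: leading byte 0xE1 = 11100001 → 3-byte char #1 = E1 A7 AE.
Offset 3: leading byte 0xE3 = 11100011 → 3-byte char #2 = E3 82 AC.
Offset 6: leading byte 0xEC = 11101100 → 3-byte char #3 = EC BE 88.
Offset 9: leading byte 0xEF = 11101111 → 3-byte char #4 = EF BC 97.
Offset 12: leading byte 0xC5 = 11000101 → 2-byte char #5 = C5 A3.
Leading byte 0xC5 = 11000101 matches 110xxxxx → 2-byte sequence.
Byte 1: 0xC5 = 11000101, payload 00101 (5 bits).
Byte 2: 0xA3 = 10100011 (10xxxxxx ✓), payload 100011.
Concatenate: 00101100011 = 0x163 (11 bits → U+0163).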